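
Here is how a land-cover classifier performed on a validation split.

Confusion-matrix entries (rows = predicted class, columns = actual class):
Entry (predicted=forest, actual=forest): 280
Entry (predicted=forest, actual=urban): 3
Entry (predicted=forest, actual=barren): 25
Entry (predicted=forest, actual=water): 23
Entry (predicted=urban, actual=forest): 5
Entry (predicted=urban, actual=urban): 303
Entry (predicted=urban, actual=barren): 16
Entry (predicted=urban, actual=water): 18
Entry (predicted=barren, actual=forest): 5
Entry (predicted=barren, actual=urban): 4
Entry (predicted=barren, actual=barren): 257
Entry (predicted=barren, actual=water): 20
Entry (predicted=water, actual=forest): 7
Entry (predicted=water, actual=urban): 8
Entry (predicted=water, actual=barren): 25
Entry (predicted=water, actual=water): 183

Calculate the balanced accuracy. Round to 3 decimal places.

Balanced accuracy = mean of per-class recall.
  forest: recall = 280/297 = 0.9428
  urban: recall = 303/318 = 0.9528
  barren: recall = 257/323 = 0.7957
  water: recall = 183/244 = 0.7500
Mean = (0.9428 + 0.9528 + 0.7957 + 0.7500) / 4 = 0.860

0.860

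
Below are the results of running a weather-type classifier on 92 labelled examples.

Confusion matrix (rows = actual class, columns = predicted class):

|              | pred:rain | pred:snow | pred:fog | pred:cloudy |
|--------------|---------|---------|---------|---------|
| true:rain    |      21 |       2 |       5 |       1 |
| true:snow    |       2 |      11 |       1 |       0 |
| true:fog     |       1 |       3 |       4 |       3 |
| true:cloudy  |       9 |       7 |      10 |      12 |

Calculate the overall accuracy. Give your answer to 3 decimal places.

0.522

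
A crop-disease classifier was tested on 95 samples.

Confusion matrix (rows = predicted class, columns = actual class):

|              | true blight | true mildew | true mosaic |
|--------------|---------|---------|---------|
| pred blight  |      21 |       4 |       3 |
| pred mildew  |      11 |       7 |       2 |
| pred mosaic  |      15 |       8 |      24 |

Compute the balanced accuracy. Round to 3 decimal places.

0.548

Balanced accuracy = mean of per-class recall.
  blight: recall = 21/47 = 0.4468
  mildew: recall = 7/19 = 0.3684
  mosaic: recall = 24/29 = 0.8276
Mean = (0.4468 + 0.3684 + 0.8276) / 3 = 0.548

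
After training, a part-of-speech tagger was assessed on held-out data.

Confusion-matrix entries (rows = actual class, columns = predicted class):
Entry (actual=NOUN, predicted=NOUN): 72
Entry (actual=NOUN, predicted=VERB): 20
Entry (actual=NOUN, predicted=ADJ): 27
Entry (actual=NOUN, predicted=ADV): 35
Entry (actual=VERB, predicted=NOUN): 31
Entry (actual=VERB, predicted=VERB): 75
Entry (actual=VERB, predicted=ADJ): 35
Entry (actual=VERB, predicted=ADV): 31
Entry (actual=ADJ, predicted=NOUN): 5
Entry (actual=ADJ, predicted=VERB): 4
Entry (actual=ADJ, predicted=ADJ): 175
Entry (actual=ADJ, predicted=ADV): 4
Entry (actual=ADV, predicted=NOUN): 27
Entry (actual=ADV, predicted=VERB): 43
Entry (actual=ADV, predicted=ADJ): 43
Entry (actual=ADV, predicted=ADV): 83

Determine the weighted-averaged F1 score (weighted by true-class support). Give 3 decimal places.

0.553

Per-class F1 score (2·TP/(2·TP+FP+FN)):
  NOUN: TP=72, FP=31+5+27=63, FN=20+27+35=82 → 144/289 = 0.4983
  VERB: TP=75, FP=20+4+43=67, FN=31+35+31=97 → 150/314 = 0.4777
  ADJ: TP=175, FP=27+35+43=105, FN=5+4+4=13 → 350/468 = 0.7479
  ADV: TP=83, FP=35+31+4=70, FN=27+43+43=113 → 166/349 = 0.4756
Weighted-F1 score = Σ (supportᵢ/N)·F1 scoreᵢ with N=710: (154/710)·0.4983 + (172/710)·0.4777 + (188/710)·0.7479 + (196/710)·0.4756 = 0.553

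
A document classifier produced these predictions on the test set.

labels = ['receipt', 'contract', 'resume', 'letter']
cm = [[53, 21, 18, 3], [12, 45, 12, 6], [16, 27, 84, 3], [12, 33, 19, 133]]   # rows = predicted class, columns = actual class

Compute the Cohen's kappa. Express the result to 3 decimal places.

Observed agreement pₒ = trace/N = 315/497 = 0.6338
Expected agreement pₑ = Σ (rowᵢ·colᵢ)/N² = (93·95 + 126·75 + 133·130 + 145·197)/497² = 0.2597
κ = (pₒ − pₑ)/(1 − pₑ) = (0.6338 − 0.2597)/(1 − 0.2597) = 0.505

0.505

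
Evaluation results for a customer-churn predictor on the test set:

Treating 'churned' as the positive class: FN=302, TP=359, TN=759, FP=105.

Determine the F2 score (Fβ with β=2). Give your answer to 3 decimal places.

0.578

Fβ = (1+β²)·TP / ((1+β²)·TP + β²·FN + FP), with β²=4
= 5·359 / (5·359 + 4·302 + 105) = 0.578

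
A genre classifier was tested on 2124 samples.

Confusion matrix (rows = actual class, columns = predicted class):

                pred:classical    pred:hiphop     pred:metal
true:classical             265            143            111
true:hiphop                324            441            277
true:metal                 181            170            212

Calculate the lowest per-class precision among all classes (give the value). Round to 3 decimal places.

Per-class precision (TP/(TP+FP)):
  classical: TP=265, FP=324+181=505 → 265/770 = 0.3442
  hiphop: TP=441, FP=143+170=313 → 441/754 = 0.5849
  metal: TP=212, FP=111+277=388 → 212/600 = 0.3533
Lowest is class 'classical' with precision = 0.344.

0.344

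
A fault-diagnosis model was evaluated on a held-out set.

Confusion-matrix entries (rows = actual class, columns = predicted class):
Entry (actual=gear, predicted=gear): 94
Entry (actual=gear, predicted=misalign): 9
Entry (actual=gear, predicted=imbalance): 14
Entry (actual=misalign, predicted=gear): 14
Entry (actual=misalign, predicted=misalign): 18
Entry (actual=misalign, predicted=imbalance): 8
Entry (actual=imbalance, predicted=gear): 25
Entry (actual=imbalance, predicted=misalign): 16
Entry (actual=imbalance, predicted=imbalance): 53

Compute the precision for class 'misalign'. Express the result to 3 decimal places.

Take TP from the diagonal, FP from the rest of the 'misalign' prediction marginal, FN from the rest of the 'misalign' actual marginal.
precision = TP/(TP+FP).
misalign: TP=18, FP=9+16=25 → 18/43 = 0.4186

0.419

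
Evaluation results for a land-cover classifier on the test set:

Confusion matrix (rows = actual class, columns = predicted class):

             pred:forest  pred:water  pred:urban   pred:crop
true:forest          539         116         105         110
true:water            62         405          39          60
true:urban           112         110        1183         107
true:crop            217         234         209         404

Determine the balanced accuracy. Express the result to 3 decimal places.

0.624

Balanced accuracy = mean of per-class recall.
  forest: recall = 539/870 = 0.6195
  water: recall = 405/566 = 0.7155
  urban: recall = 1183/1512 = 0.7824
  crop: recall = 404/1064 = 0.3797
Mean = (0.6195 + 0.7155 + 0.7824 + 0.3797) / 4 = 0.624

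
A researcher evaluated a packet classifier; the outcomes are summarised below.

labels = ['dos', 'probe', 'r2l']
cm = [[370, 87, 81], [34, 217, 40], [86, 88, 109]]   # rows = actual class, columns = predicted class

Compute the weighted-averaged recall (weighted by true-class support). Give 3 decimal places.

0.626

Per-class recall (TP/(TP+FN)):
  dos: TP=370, FN=87+81=168 → 370/538 = 0.6877
  probe: TP=217, FN=34+40=74 → 217/291 = 0.7457
  r2l: TP=109, FN=86+88=174 → 109/283 = 0.3852
Weighted-recall = Σ (supportᵢ/N)·recallᵢ with N=1112: (538/1112)·0.6877 + (291/1112)·0.7457 + (283/1112)·0.3852 = 0.626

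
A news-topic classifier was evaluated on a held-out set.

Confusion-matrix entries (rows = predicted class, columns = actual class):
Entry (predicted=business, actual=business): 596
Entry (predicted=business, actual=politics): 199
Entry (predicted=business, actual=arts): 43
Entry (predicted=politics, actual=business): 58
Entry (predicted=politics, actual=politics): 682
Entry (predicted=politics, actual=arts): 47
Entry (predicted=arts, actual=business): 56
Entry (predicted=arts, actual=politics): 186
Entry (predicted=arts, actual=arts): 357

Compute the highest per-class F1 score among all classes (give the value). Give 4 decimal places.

Per-class F1 score (2·TP/(2·TP+FP+FN)):
  business: TP=596, FP=199+43=242, FN=58+56=114 → 1192/1548 = 0.77003
  politics: TP=682, FP=58+47=105, FN=199+186=385 → 1364/1854 = 0.73571
  arts: TP=357, FP=56+186=242, FN=43+47=90 → 714/1046 = 0.68260
Highest is class 'business' with F1 score = 0.7700.

0.7700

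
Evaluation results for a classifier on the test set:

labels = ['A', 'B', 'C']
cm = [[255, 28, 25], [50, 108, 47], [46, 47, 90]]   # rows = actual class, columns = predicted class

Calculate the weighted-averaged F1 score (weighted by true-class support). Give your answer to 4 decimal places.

0.6436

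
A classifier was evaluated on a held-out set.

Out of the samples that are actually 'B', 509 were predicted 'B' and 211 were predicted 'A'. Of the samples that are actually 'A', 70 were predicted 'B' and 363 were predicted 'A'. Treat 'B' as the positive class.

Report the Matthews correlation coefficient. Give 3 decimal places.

MCC = (TP·TN − FP·FN) / √((TP+FP)(TP+FN)(TN+FP)(TN+FN))
Numerator = 509·363 − 70·211 = 169997
Denominator = √(579·720·433·574) = √103612188960 = 321888.4729
MCC = 169997 / 321888.4729 = 0.528

0.528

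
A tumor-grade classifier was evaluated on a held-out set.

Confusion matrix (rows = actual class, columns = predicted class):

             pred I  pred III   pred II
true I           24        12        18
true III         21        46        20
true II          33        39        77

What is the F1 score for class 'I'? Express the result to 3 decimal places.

Treat 'I' as positive and all other classes as negative.
F1 score = 2·TP/(2·TP+FP+FN).
I: TP=24, FP=21+33=54, FN=12+18=30 → 48/132 = 0.3636

0.364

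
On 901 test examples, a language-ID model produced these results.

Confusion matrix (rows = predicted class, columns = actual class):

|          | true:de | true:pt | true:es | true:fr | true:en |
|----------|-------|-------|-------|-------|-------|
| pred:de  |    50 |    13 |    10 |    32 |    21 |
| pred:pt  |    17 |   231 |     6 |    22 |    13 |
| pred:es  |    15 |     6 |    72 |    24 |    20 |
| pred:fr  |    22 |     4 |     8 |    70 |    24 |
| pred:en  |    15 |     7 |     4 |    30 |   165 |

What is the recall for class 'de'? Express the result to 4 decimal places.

recall = TP/(TP+FN).
de: TP=50, FN=17+15+22+15=69 → 50/119 = 0.42017

0.4202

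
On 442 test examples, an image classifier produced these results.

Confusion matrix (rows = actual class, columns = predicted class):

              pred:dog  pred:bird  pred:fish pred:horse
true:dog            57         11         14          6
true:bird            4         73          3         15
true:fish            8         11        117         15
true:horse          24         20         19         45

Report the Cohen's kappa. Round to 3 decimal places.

Observed agreement pₒ = trace/N = 292/442 = 0.6606
Expected agreement pₑ = Σ (rowᵢ·colᵢ)/N² = (88·93 + 95·115 + 151·153 + 108·81)/442² = 0.2608
κ = (pₒ − pₑ)/(1 − pₑ) = (0.6606 − 0.2608)/(1 − 0.2608) = 0.541

0.541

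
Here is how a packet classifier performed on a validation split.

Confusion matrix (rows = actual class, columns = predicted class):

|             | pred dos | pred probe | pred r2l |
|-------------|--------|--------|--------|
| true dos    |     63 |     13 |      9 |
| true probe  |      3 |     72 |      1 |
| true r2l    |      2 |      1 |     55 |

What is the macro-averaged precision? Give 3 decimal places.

Per-class precision (TP/(TP+FP)):
  dos: TP=63, FP=3+2=5 → 63/68 = 0.9265
  probe: TP=72, FP=13+1=14 → 72/86 = 0.8372
  r2l: TP=55, FP=9+1=10 → 55/65 = 0.8462
Macro-precision = mean = (0.9265 + 0.8372 + 0.8462) / 3 = 0.870

0.870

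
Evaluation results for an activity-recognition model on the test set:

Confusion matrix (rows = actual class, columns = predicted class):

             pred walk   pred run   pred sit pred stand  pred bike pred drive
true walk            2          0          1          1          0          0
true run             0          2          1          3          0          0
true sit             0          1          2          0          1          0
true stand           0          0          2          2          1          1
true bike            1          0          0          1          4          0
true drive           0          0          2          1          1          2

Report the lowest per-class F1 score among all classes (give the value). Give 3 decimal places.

Per-class F1 score (2·TP/(2·TP+FP+FN)):
  walk: TP=2, FP=0+0+0+1+0=1, FN=0+1+1+0+0=2 → 4/7 = 0.5714
  run: TP=2, FP=0+1+0+0+0=1, FN=0+1+3+0+0=4 → 4/9 = 0.4444
  sit: TP=2, FP=1+1+2+0+2=6, FN=0+1+0+1+0=2 → 4/12 = 0.3333
  stand: TP=2, FP=1+3+0+1+1=6, FN=0+0+2+1+1=4 → 4/14 = 0.2857
  bike: TP=4, FP=0+0+1+1+1=3, FN=1+0+0+1+0=2 → 8/13 = 0.6154
  drive: TP=2, FP=0+0+0+1+0=1, FN=0+0+2+1+1=4 → 4/9 = 0.4444
Lowest is class 'stand' with F1 score = 0.286.

0.286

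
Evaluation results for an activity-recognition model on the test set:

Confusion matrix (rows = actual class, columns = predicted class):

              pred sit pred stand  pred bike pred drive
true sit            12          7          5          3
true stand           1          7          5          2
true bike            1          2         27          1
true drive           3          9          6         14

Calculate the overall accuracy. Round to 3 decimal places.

0.571

Accuracy = trace / total = (12+7+27+14=60) / 105 = 60/105 = 0.571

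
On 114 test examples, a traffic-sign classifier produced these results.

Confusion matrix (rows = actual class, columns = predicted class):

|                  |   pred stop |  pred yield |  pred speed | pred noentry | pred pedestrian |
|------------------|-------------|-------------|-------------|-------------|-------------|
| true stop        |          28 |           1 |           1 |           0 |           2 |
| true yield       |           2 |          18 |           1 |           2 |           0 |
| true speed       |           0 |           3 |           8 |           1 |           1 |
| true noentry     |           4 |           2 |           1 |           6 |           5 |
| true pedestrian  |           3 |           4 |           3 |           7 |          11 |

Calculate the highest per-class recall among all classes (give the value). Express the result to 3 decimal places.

0.875

Per-class recall (TP/(TP+FN)):
  stop: TP=28, FN=1+1+0+2=4 → 28/32 = 0.8750
  yield: TP=18, FN=2+1+2+0=5 → 18/23 = 0.7826
  speed: TP=8, FN=0+3+1+1=5 → 8/13 = 0.6154
  noentry: TP=6, FN=4+2+1+5=12 → 6/18 = 0.3333
  pedestrian: TP=11, FN=3+4+3+7=17 → 11/28 = 0.3929
Highest is class 'stop' with recall = 0.875.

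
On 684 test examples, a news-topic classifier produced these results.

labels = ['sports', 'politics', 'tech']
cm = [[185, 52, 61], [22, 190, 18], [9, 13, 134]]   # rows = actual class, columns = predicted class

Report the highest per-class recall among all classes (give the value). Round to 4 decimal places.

0.8590

Per-class recall (TP/(TP+FN)):
  sports: TP=185, FN=52+61=113 → 185/298 = 0.62081
  politics: TP=190, FN=22+18=40 → 190/230 = 0.82609
  tech: TP=134, FN=9+13=22 → 134/156 = 0.85897
Highest is class 'tech' with recall = 0.8590.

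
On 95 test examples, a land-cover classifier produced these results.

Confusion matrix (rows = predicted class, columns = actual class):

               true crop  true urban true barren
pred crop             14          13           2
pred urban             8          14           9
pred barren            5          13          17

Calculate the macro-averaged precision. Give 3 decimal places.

0.473

Per-class precision (TP/(TP+FP)):
  crop: TP=14, FP=13+2=15 → 14/29 = 0.4828
  urban: TP=14, FP=8+9=17 → 14/31 = 0.4516
  barren: TP=17, FP=5+13=18 → 17/35 = 0.4857
Macro-precision = mean = (0.4828 + 0.4516 + 0.4857) / 3 = 0.473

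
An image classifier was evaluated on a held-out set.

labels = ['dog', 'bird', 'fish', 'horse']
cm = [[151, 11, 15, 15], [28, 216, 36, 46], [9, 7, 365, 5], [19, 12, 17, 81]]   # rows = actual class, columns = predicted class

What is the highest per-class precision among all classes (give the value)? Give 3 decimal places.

Per-class precision (TP/(TP+FP)):
  dog: TP=151, FP=28+9+19=56 → 151/207 = 0.7295
  bird: TP=216, FP=11+7+12=30 → 216/246 = 0.8780
  fish: TP=365, FP=15+36+17=68 → 365/433 = 0.8430
  horse: TP=81, FP=15+46+5=66 → 81/147 = 0.5510
Highest is class 'bird' with precision = 0.878.

0.878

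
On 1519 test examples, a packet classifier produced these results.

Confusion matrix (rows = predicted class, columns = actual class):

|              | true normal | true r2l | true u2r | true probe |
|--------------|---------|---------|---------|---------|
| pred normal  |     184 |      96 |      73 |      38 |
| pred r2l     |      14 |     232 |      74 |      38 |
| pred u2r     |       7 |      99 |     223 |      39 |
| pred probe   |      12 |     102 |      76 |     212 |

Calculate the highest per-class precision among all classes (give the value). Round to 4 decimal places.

Per-class precision (TP/(TP+FP)):
  normal: TP=184, FP=96+73+38=207 → 184/391 = 0.47059
  r2l: TP=232, FP=14+74+38=126 → 232/358 = 0.64804
  u2r: TP=223, FP=7+99+39=145 → 223/368 = 0.60598
  probe: TP=212, FP=12+102+76=190 → 212/402 = 0.52736
Highest is class 'r2l' with precision = 0.6480.

0.6480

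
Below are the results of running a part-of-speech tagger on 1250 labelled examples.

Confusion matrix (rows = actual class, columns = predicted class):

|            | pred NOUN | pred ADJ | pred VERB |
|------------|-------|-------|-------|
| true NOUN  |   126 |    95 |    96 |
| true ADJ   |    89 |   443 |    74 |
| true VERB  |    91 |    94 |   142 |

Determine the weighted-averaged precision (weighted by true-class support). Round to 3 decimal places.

Per-class precision (TP/(TP+FP)):
  NOUN: TP=126, FP=89+91=180 → 126/306 = 0.4118
  ADJ: TP=443, FP=95+94=189 → 443/632 = 0.7009
  VERB: TP=142, FP=96+74=170 → 142/312 = 0.4551
Weighted-precision = Σ (supportᵢ/N)·precisionᵢ with N=1250: (317/1250)·0.4118 + (606/1250)·0.7009 + (327/1250)·0.4551 = 0.563

0.563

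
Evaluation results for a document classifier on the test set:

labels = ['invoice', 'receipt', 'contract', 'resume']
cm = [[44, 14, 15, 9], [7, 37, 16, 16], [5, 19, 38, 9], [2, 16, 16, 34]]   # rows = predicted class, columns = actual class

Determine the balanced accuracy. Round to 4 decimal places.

0.5340

Balanced accuracy = mean of per-class recall.
  invoice: recall = 44/58 = 0.75862
  receipt: recall = 37/86 = 0.43023
  contract: recall = 38/85 = 0.44706
  resume: recall = 34/68 = 0.50000
Mean = (0.75862 + 0.43023 + 0.44706 + 0.50000) / 4 = 0.5340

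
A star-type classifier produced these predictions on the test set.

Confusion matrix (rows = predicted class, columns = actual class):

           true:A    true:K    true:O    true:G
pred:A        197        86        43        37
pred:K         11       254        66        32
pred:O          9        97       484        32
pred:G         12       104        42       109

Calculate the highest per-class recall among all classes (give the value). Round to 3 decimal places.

0.860

Per-class recall (TP/(TP+FN)):
  A: TP=197, FN=11+9+12=32 → 197/229 = 0.8603
  K: TP=254, FN=86+97+104=287 → 254/541 = 0.4695
  O: TP=484, FN=43+66+42=151 → 484/635 = 0.7622
  G: TP=109, FN=37+32+32=101 → 109/210 = 0.5190
Highest is class 'A' with recall = 0.860.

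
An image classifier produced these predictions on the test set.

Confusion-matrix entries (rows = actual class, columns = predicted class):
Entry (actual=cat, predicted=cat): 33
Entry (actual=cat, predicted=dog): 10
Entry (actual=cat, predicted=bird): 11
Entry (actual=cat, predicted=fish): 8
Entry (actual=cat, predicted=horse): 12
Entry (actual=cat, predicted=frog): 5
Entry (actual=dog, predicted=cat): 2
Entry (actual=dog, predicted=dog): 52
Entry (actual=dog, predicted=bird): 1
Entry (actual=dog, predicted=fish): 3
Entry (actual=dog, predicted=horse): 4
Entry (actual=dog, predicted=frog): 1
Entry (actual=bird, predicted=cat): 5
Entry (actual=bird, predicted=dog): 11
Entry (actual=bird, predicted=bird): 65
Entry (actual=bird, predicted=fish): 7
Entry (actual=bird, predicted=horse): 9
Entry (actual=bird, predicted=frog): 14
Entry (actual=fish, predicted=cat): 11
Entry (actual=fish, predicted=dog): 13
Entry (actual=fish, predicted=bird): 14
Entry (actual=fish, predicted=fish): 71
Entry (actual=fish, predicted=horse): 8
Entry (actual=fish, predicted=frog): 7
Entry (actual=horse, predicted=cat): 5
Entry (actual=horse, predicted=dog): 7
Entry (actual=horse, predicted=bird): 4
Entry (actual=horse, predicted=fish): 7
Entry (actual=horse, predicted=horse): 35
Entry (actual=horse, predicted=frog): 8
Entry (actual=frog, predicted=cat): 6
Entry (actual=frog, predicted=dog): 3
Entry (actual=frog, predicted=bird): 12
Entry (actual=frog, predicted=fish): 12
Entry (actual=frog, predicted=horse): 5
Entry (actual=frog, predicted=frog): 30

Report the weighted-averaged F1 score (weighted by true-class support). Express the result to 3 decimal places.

0.556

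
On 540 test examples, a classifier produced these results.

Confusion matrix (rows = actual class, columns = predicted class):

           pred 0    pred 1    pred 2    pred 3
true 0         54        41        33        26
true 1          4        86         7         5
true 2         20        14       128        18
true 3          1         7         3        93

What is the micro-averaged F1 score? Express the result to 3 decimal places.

Micro-averaging pools counts across classes: ΣTP=361, ΣFP=179, ΣFN=179.
Micro-F1 score = 2·TP/(2·TP+FP+FN) on pooled counts = 0.669 (equals overall accuracy in single-label multiclass).

0.669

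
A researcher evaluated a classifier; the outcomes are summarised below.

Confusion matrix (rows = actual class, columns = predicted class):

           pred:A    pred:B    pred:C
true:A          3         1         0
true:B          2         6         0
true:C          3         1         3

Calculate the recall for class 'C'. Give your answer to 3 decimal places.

Take TP from the diagonal, FP from the rest of the 'C' prediction marginal, FN from the rest of the 'C' actual marginal.
recall = TP/(TP+FN).
C: TP=3, FN=3+1=4 → 3/7 = 0.4286

0.429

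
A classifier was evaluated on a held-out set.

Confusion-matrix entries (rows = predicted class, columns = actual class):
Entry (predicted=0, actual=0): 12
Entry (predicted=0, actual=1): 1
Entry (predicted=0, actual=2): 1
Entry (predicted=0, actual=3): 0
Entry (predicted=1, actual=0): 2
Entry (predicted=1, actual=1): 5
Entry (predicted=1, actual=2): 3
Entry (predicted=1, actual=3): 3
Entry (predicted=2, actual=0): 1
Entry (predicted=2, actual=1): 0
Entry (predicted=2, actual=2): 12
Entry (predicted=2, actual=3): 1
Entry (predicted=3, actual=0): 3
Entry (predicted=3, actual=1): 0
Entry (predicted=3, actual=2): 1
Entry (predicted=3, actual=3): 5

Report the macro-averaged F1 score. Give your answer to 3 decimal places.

0.652

Per-class F1 score (2·TP/(2·TP+FP+FN)):
  0: TP=12, FP=1+1+0=2, FN=2+1+3=6 → 24/32 = 0.7500
  1: TP=5, FP=2+3+3=8, FN=1+0+0=1 → 10/19 = 0.5263
  2: TP=12, FP=1+0+1=2, FN=1+3+1=5 → 24/31 = 0.7742
  3: TP=5, FP=3+0+1=4, FN=0+3+1=4 → 10/18 = 0.5556
Macro-F1 score = mean = (0.7500 + 0.5263 + 0.7742 + 0.5556) / 4 = 0.652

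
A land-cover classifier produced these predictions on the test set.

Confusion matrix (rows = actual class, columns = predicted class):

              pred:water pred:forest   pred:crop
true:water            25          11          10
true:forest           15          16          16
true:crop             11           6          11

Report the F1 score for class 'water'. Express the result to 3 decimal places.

0.515

Take TP from the diagonal, FP from the rest of the 'water' prediction marginal, FN from the rest of the 'water' actual marginal.
F1 score = 2·TP/(2·TP+FP+FN).
water: TP=25, FP=15+11=26, FN=11+10=21 → 50/97 = 0.5155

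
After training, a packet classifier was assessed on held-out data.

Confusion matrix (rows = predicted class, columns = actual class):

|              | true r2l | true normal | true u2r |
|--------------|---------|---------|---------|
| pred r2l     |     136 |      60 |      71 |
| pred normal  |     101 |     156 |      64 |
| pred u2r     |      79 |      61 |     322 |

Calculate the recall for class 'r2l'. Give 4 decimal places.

recall = TP/(TP+FN).
r2l: TP=136, FN=101+79=180 → 136/316 = 0.43038

0.4304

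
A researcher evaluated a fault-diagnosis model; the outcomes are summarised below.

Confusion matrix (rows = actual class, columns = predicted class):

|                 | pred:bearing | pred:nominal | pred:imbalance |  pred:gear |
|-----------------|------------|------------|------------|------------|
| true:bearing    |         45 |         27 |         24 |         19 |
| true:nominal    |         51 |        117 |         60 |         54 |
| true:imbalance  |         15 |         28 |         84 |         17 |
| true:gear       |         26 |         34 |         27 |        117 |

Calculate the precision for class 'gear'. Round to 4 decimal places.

Treat 'gear' as positive and all other classes as negative.
precision = TP/(TP+FP).
gear: TP=117, FP=19+54+17=90 → 117/207 = 0.56522

0.5652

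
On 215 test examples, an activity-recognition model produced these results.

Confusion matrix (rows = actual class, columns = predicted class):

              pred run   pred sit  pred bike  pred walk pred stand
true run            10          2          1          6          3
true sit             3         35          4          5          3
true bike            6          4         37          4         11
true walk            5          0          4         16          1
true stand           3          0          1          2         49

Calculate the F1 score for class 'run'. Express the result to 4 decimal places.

0.4082

Take TP from the diagonal, FP from the rest of the 'run' prediction marginal, FN from the rest of the 'run' actual marginal.
F1 score = 2·TP/(2·TP+FP+FN).
run: TP=10, FP=3+6+5+3=17, FN=2+1+6+3=12 → 20/49 = 0.40816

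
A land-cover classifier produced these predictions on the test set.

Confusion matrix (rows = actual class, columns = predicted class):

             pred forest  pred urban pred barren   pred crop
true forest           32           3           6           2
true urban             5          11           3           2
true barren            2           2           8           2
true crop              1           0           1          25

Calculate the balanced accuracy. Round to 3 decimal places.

0.691

Balanced accuracy = mean of per-class recall.
  forest: recall = 32/43 = 0.7442
  urban: recall = 11/21 = 0.5238
  barren: recall = 8/14 = 0.5714
  crop: recall = 25/27 = 0.9259
Mean = (0.7442 + 0.5238 + 0.5714 + 0.9259) / 4 = 0.691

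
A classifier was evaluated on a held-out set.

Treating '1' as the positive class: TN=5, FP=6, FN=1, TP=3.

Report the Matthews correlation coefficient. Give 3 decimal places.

0.185

MCC = (TP·TN − FP·FN) / √((TP+FP)(TP+FN)(TN+FP)(TN+FN))
Numerator = 3·5 − 6·1 = 9
Denominator = √(9·4·11·6) = √2376 = 48.7442
MCC = 9 / 48.7442 = 0.185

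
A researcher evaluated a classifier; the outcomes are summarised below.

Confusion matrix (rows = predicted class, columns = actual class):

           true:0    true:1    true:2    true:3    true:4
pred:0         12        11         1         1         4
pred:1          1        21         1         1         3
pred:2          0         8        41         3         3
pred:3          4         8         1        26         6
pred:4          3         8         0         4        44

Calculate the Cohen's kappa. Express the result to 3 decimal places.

0.583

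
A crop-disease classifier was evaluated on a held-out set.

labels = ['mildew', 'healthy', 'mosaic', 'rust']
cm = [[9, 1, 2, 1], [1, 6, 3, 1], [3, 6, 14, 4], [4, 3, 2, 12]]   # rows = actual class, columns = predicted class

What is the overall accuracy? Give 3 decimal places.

0.569

Accuracy = trace / total = (9+6+14+12=41) / 72 = 41/72 = 0.569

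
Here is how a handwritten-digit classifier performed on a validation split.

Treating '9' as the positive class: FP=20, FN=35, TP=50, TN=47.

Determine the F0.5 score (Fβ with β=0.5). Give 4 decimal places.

Fβ = (1+β²)·TP / ((1+β²)·TP + β²·FN + FP), with β²=1/4
= 1.25·50 / (1.25·50 + 0.25·35 + 20) = 0.6849

0.6849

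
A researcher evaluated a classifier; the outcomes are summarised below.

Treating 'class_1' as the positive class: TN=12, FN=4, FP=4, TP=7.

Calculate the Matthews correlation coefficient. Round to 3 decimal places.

0.386

MCC = (TP·TN − FP·FN) / √((TP+FP)(TP+FN)(TN+FP)(TN+FN))
Numerator = 7·12 − 4·4 = 68
Denominator = √(11·11·16·16) = √30976 = 176.0000
MCC = 68 / 176.0000 = 0.386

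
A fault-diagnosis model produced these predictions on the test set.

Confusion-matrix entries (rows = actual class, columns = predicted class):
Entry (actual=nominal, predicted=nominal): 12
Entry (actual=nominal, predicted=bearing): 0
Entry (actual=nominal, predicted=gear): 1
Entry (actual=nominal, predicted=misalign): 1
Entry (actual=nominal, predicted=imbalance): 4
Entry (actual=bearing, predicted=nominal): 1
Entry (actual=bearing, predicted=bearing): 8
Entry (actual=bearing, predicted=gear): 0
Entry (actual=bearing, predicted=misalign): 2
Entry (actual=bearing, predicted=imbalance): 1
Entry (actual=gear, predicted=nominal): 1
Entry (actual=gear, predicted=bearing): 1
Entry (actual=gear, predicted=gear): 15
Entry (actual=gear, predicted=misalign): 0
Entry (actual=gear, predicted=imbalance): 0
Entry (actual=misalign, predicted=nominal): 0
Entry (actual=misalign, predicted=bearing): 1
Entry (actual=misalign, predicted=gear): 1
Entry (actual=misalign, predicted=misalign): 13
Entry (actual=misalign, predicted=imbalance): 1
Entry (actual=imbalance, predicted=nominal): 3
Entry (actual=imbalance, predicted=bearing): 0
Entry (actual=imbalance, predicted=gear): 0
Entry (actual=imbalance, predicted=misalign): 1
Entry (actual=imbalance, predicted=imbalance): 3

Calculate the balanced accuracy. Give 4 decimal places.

0.6914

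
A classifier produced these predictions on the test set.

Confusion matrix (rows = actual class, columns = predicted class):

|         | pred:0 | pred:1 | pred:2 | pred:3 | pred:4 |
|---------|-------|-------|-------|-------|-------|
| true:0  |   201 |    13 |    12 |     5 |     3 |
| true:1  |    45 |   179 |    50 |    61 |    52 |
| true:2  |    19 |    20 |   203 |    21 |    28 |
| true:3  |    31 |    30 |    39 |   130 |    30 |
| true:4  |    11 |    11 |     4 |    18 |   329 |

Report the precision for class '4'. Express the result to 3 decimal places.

precision = TP/(TP+FP).
4: TP=329, FP=3+52+28+30=113 → 329/442 = 0.7443

0.744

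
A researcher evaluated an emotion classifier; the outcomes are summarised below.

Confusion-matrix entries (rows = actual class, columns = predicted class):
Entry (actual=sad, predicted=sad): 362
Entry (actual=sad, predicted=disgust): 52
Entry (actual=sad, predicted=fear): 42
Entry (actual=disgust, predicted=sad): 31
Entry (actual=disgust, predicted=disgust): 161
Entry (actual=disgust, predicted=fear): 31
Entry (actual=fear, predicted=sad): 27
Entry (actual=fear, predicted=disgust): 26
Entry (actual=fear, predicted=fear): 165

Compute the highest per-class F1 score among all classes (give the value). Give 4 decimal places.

Per-class F1 score (2·TP/(2·TP+FP+FN)):
  sad: TP=362, FP=31+27=58, FN=52+42=94 → 724/876 = 0.82648
  disgust: TP=161, FP=52+26=78, FN=31+31=62 → 322/462 = 0.69697
  fear: TP=165, FP=42+31=73, FN=27+26=53 → 330/456 = 0.72368
Highest is class 'sad' with F1 score = 0.8265.

0.8265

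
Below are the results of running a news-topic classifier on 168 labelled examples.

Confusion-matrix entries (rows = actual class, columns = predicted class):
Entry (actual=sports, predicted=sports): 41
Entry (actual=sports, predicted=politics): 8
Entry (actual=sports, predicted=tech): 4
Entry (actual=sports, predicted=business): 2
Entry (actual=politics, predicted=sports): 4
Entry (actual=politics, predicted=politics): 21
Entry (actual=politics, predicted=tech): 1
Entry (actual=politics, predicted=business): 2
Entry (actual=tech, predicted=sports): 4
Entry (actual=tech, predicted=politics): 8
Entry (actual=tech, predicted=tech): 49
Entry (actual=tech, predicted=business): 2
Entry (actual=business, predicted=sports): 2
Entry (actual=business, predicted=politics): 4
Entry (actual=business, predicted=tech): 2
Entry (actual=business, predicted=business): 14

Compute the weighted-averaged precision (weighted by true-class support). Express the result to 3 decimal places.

0.768

Per-class precision (TP/(TP+FP)):
  sports: TP=41, FP=4+4+2=10 → 41/51 = 0.8039
  politics: TP=21, FP=8+8+4=20 → 21/41 = 0.5122
  tech: TP=49, FP=4+1+2=7 → 49/56 = 0.8750
  business: TP=14, FP=2+2+2=6 → 14/20 = 0.7000
Weighted-precision = Σ (supportᵢ/N)·precisionᵢ with N=168: (55/168)·0.8039 + (28/168)·0.5122 + (63/168)·0.8750 + (22/168)·0.7000 = 0.768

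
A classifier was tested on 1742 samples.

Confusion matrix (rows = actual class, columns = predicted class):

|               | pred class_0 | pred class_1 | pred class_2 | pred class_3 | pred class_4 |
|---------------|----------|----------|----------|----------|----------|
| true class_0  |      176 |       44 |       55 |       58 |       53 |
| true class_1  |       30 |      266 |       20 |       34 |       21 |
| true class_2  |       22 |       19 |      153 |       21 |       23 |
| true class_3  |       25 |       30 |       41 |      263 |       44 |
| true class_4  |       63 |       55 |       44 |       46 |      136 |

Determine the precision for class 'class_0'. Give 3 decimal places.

0.557

One-vs-rest for 'class_0': TP = diagonal; FP = other classes predicted 'class_0'; FN = 'class_0' predicted as other.
precision = TP/(TP+FP).
class_0: TP=176, FP=30+22+25+63=140 → 176/316 = 0.5570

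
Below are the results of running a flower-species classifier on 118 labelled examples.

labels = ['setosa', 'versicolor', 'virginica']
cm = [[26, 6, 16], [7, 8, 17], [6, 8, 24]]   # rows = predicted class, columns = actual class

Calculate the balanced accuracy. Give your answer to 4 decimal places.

0.4838

Balanced accuracy = mean of per-class recall.
  setosa: recall = 26/39 = 0.66667
  versicolor: recall = 8/22 = 0.36364
  virginica: recall = 24/57 = 0.42105
Mean = (0.66667 + 0.36364 + 0.42105) / 3 = 0.4838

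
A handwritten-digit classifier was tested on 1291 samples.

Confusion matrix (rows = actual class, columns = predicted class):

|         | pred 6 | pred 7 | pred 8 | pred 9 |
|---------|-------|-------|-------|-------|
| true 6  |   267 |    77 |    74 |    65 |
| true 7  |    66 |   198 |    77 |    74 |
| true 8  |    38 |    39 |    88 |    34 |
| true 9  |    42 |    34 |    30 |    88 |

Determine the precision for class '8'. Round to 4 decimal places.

0.3271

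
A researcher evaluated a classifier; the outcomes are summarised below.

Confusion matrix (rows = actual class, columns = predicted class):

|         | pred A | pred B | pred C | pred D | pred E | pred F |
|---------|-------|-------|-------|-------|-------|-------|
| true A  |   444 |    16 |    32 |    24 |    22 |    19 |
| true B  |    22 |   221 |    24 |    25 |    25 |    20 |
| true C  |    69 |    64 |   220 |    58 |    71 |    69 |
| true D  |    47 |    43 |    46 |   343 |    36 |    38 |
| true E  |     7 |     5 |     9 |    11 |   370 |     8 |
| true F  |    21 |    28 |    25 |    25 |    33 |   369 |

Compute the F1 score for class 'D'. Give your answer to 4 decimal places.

Take TP from the diagonal, FP from the rest of the 'D' prediction marginal, FN from the rest of the 'D' actual marginal.
F1 score = 2·TP/(2·TP+FP+FN).
D: TP=343, FP=24+25+58+11+25=143, FN=47+43+46+36+38=210 → 686/1039 = 0.66025

0.6603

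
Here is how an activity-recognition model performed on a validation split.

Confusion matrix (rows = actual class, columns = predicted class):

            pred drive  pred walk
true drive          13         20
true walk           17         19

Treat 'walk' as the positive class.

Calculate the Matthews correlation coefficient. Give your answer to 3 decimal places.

MCC = (TP·TN − FP·FN) / √((TP+FP)(TP+FN)(TN+FP)(TN+FN))
Numerator = 19·13 − 20·17 = -93
Denominator = √(39·36·33·30) = √1389960 = 1178.9656
MCC = -93 / 1178.9656 = -0.079

-0.079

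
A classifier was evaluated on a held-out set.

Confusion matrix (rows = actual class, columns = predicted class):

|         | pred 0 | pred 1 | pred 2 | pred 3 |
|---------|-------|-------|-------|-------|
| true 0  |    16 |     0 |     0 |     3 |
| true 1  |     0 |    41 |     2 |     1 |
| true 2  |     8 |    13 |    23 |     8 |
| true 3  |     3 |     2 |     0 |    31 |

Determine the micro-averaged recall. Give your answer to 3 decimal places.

0.735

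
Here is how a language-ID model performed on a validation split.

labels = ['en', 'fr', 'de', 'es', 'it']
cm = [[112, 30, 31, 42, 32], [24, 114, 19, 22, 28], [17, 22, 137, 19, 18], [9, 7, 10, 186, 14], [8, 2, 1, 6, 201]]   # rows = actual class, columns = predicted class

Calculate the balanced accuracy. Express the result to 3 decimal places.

Balanced accuracy = mean of per-class recall.
  en: recall = 112/247 = 0.4534
  fr: recall = 114/207 = 0.5507
  de: recall = 137/213 = 0.6432
  es: recall = 186/226 = 0.8230
  it: recall = 201/218 = 0.9220
Mean = (0.4534 + 0.5507 + 0.6432 + 0.8230 + 0.9220) / 5 = 0.678

0.678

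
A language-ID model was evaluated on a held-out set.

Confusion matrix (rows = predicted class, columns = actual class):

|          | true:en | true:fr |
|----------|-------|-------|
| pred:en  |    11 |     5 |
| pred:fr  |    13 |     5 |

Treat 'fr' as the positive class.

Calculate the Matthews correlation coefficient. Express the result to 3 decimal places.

-0.038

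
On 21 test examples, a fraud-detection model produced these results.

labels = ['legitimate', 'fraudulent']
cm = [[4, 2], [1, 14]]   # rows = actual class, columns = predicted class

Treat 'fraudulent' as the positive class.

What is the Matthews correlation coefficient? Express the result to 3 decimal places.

MCC = (TP·TN − FP·FN) / √((TP+FP)(TP+FN)(TN+FP)(TN+FN))
Numerator = 14·4 − 2·1 = 54
Denominator = √(16·15·6·5) = √7200 = 84.8528
MCC = 54 / 84.8528 = 0.636

0.636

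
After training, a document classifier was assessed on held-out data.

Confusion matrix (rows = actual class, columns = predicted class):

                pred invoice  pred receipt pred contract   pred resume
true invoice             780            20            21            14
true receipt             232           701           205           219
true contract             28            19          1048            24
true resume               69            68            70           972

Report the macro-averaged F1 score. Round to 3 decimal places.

0.777

Per-class F1 score (2·TP/(2·TP+FP+FN)):
  invoice: TP=780, FP=232+28+69=329, FN=20+21+14=55 → 1560/1944 = 0.8025
  receipt: TP=701, FP=20+19+68=107, FN=232+205+219=656 → 1402/2165 = 0.6476
  contract: TP=1048, FP=21+205+70=296, FN=28+19+24=71 → 2096/2463 = 0.8510
  resume: TP=972, FP=14+219+24=257, FN=69+68+70=207 → 1944/2408 = 0.8073
Macro-F1 score = mean = (0.8025 + 0.6476 + 0.8510 + 0.8073) / 4 = 0.777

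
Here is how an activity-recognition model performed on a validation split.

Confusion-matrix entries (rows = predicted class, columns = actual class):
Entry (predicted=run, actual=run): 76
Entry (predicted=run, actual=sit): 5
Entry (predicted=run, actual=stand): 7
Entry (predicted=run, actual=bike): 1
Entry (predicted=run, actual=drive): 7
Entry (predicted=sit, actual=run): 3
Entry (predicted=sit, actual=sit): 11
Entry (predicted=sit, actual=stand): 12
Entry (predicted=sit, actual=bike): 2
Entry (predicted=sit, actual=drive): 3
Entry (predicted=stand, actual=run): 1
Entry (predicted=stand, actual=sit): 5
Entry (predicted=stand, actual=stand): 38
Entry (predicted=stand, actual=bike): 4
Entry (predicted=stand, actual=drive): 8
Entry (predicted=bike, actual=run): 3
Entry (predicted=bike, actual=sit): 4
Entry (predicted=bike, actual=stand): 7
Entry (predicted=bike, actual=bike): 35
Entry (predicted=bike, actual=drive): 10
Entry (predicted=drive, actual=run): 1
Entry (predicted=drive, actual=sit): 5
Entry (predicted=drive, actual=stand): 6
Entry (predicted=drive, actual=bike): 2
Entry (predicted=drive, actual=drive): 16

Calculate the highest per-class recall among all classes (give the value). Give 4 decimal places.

Per-class recall (TP/(TP+FN)):
  run: TP=76, FN=3+1+3+1=8 → 76/84 = 0.90476
  sit: TP=11, FN=5+5+4+5=19 → 11/30 = 0.36667
  stand: TP=38, FN=7+12+7+6=32 → 38/70 = 0.54286
  bike: TP=35, FN=1+2+4+2=9 → 35/44 = 0.79545
  drive: TP=16, FN=7+3+8+10=28 → 16/44 = 0.36364
Highest is class 'run' with recall = 0.9048.

0.9048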